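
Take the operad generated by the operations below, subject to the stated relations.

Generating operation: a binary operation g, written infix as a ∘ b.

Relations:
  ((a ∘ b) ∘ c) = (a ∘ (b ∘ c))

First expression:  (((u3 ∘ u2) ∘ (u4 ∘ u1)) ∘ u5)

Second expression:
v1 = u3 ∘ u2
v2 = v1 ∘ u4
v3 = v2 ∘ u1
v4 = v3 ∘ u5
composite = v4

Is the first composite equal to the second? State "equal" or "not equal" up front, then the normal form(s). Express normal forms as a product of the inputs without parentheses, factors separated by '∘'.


equal — both sides give u3 ∘ u2 ∘ u4 ∘ u1 ∘ u5


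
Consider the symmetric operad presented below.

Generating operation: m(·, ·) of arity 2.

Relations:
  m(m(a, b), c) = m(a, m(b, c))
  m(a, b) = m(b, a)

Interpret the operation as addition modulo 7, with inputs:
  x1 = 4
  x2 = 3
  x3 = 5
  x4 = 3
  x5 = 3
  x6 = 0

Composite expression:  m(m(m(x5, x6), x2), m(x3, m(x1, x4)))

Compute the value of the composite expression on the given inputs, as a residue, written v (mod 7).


m(x5, x6) = 3
m(m(x5, x6), x2) = 6
m(x1, x4) = 0
m(x3, m(x1, x4)) = 5
m(m(m(x5, x6), x2), m(x3, m(x1, x4))) = 4

4 (mod 7)


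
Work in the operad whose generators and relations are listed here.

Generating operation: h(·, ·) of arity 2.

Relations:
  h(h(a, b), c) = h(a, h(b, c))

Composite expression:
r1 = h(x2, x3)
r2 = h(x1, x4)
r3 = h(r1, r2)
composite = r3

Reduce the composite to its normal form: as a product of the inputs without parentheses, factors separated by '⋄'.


x2 ⋄ x3 ⋄ x1 ⋄ x4

All parenthesizations of h agree; list the x-inputs left to right.
h(x2, x3) flattens to x2 ⋄ x3
h(x1, x4) flattens to x1 ⋄ x4
h(h(x2, x3), h(x1, x4)) flattens to x2 ⋄ x3 ⋄ x1 ⋄ x4


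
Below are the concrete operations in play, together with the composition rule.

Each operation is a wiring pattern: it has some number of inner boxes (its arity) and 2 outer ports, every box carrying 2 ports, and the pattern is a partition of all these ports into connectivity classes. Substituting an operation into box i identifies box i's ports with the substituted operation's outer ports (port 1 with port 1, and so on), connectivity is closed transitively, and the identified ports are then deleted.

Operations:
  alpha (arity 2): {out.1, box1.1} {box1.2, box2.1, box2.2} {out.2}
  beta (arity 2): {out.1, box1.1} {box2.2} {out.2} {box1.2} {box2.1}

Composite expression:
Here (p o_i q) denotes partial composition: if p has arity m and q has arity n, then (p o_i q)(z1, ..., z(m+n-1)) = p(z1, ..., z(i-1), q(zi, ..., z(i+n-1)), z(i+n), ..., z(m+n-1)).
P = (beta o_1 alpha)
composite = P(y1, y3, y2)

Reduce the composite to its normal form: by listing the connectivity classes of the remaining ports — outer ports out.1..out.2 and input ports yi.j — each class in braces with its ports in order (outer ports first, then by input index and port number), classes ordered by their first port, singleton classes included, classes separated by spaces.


{out.1, y1.1} {out.2} {y1.2, y3.1, y3.2} {y2.1} {y2.2}

Connectivity passes through glued beta-boundaries; trace each wire chain.
composing alpha on (y1, y3), with out.j its own outer ports: {out.1, y1.1} {out.2} {y1.2, y3.1, y3.2}
composing beta on (y1, y3, y2), with out.j its own outer ports: {out.1, y1.1} {out.2} {y1.2, y3.1, y3.2} {y2.1} {y2.2}


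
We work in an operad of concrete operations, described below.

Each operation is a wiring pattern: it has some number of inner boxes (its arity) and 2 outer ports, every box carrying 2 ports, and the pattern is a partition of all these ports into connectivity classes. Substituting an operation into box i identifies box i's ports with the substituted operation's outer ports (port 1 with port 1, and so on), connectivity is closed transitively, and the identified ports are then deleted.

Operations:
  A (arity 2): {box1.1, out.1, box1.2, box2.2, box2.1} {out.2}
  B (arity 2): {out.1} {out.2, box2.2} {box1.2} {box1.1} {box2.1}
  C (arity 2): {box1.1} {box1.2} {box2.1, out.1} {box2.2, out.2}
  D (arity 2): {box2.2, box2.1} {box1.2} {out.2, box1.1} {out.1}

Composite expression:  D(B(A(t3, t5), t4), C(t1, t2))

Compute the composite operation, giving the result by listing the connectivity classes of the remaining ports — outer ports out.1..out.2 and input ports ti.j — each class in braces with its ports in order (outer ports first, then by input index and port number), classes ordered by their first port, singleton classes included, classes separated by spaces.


Treat the ports identified at D as solder joints: merge, then drop.
after A, the pattern on (t3, t5) reads {out.1, t3.1, t3.2, t5.1, t5.2} {out.2} (out.j = its outer ports)
after B, the pattern on (t3, t5, t4) reads {out.1} {out.2, t4.2} {t3.1, t3.2, t5.1, t5.2} {t4.1} (out.j = its outer ports)
after C, the pattern on (t1, t2) reads {out.1, t2.1} {out.2, t2.2} {t1.1} {t1.2} (out.j = its outer ports)
after D, the pattern on (t3, t5, t4, t1, t2) reads {out.1} {out.2} {t1.1} {t1.2} {t2.1, t2.2} {t3.1, t3.2, t5.1, t5.2} {t4.1} {t4.2} (out.j = its outer ports)

{out.1} {out.2} {t1.1} {t1.2} {t2.1, t2.2} {t3.1, t3.2, t5.1, t5.2} {t4.1} {t4.2}


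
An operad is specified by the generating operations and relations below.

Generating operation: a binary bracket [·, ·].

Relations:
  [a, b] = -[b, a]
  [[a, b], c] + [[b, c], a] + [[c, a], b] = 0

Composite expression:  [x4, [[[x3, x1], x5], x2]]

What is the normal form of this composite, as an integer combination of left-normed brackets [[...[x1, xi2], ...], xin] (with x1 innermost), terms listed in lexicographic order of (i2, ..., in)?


Antisymmetry and Jacobi reduce to x1-anchored left-normed brackets.
Composite bracket: [x4, [[[x3, x1], x5], x2]]
Each bracket splits as ab - ba, giving 16 signed words (2^4 = 16).
Keep just the words that open with x1:
  the word x1x3x5x2x4 carries sign +1 and contributes +[[[[x1, x3], x5], x2], x4]

[[[[x1, x3], x5], x2], x4]


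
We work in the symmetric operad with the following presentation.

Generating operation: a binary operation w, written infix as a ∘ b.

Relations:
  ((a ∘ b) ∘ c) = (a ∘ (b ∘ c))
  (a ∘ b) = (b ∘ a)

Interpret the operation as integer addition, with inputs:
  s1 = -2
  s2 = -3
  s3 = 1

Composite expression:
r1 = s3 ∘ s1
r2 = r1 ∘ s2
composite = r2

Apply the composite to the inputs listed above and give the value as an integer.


-4

(s3 ∘ s1) = -1
((s3 ∘ s1) ∘ s2) = -4


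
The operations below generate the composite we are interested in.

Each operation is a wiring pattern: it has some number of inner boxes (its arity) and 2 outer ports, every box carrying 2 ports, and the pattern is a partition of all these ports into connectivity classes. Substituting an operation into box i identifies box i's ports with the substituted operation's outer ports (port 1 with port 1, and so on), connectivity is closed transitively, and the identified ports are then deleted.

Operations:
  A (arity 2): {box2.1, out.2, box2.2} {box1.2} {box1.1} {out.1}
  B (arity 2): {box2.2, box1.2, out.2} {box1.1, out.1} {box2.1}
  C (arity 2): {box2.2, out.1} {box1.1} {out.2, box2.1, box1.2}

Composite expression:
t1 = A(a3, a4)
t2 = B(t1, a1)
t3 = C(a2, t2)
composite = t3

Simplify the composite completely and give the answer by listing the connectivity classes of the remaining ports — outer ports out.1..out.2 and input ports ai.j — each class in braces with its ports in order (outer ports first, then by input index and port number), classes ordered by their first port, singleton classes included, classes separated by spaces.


Substituting into C glues patterns; closure does the rest.
after A, the pattern on (a3, a4) reads {out.1} {out.2, a4.1, a4.2} {a3.1} {a3.2} (out.j = its outer ports)
after B, the pattern on (a3, a4, a1) reads {out.1} {out.2, a1.2, a4.1, a4.2} {a1.1} {a3.1} {a3.2} (out.j = its outer ports)
after C, the pattern on (a2, a3, a4, a1) reads {out.1, a1.2, a4.1, a4.2} {out.2, a2.2} {a1.1} {a2.1} {a3.1} {a3.2} (out.j = its outer ports)

{out.1, a1.2, a4.1, a4.2} {out.2, a2.2} {a1.1} {a2.1} {a3.1} {a3.2}


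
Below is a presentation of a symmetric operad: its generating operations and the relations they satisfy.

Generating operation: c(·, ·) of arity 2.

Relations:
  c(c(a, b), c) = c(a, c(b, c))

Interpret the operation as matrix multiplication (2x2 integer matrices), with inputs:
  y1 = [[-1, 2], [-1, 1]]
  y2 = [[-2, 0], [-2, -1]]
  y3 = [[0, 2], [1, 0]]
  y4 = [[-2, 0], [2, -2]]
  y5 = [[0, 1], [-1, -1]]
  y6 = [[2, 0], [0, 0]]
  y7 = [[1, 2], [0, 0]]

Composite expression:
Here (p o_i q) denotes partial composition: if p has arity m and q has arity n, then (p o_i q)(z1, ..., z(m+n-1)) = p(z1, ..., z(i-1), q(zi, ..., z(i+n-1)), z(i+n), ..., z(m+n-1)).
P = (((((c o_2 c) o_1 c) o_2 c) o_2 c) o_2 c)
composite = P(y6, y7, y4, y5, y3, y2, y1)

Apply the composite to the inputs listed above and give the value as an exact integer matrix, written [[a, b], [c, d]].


[[72, -128], [0, 0]]

c(y7, y4) = [[2, -4], [0, 0]]
c(c(y7, y4), y5) = [[4, 6], [0, 0]]
c(c(c(y7, y4), y5), y3) = [[6, 8], [0, 0]]
c(y6, c(c(c(y7, y4), y5), y3)) = [[12, 16], [0, 0]]
c(y2, y1) = [[2, -4], [3, -5]]
c(c(y6, c(c(c(y7, y4), y5), y3)), c(y2, y1)) = [[72, -128], [0, 0]]


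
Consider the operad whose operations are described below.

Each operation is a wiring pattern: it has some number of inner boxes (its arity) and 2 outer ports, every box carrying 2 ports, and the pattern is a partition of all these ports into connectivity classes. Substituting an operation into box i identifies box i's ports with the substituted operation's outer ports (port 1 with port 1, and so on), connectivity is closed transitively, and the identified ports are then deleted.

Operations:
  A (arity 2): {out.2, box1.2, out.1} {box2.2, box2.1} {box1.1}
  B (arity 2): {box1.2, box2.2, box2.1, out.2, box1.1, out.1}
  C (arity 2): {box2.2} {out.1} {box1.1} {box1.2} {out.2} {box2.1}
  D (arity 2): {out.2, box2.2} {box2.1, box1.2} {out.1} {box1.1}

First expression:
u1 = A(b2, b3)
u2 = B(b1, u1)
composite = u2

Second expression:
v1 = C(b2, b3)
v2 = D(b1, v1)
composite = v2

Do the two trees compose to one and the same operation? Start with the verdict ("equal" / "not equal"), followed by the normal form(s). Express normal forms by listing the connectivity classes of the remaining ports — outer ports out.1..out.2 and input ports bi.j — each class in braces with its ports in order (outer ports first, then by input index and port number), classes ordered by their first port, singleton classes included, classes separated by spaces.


Reducing the first expression gives {out.1, out.2, b1.1, b1.2, b2.2} {b2.1} {b3.1, b3.2}
Reducing the second expression gives {out.1} {out.2} {b1.1} {b1.2} {b2.1} {b2.2} {b3.1} {b3.2}
The forms do not match — not equal.

not equal: they reduce to {out.1, out.2, b1.1, b1.2, b2.2} {b2.1} {b3.1, b3.2} and {out.1} {out.2} {b1.1} {b1.2} {b2.1} {b2.2} {b3.1} {b3.2}


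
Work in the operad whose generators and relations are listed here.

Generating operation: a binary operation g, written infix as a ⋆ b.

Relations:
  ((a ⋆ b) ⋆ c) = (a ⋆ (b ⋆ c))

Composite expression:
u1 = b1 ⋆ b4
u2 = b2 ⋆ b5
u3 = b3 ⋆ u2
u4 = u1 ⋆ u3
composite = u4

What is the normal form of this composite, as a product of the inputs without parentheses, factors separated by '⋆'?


Associativity of g dissolves the nesting; only the b-input order survives.
(b1 ⋆ b4) spells out as b1 ⋆ b4
(b2 ⋆ b5) spells out as b2 ⋆ b5
(b3 ⋆ (b2 ⋆ b5)) spells out as b3 ⋆ b2 ⋆ b5
((b1 ⋆ b4) ⋆ (b3 ⋆ (b2 ⋆ b5))) spells out as b1 ⋆ b4 ⋆ b3 ⋆ b2 ⋆ b5

b1 ⋆ b4 ⋆ b3 ⋆ b2 ⋆ b5


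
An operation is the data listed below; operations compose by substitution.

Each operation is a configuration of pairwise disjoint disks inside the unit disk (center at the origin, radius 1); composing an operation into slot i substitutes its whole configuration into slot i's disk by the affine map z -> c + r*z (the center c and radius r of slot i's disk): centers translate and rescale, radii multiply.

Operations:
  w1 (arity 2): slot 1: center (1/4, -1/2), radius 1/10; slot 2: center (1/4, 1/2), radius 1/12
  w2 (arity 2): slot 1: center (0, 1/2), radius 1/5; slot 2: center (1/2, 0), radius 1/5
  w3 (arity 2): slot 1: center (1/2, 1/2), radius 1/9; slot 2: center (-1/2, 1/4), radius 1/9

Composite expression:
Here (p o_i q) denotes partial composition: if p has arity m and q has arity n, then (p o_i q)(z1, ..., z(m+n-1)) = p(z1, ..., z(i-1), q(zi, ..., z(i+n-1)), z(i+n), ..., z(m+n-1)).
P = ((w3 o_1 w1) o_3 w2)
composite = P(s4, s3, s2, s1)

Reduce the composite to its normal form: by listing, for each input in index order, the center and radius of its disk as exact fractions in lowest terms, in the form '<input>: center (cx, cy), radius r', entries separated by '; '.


s1: center (-4/9, 1/4), radius 1/45; s2: center (-1/2, 11/36), radius 1/45; s3: center (19/36, 5/9), radius 1/108; s4: center (19/36, 4/9), radius 1/90

Below w3, radii multiply path by path; the s-disk centers shift.
input s4: applying the 2 nested substitutions gives center (19/36, 4/9), radius 1/90
input s3: applying the 2 nested substitutions gives center (19/36, 5/9), radius 1/108
input s2: applying the 2 nested substitutions gives center (-1/2, 11/36), radius 1/45
input s1: applying the 2 nested substitutions gives center (-4/9, 1/4), radius 1/45


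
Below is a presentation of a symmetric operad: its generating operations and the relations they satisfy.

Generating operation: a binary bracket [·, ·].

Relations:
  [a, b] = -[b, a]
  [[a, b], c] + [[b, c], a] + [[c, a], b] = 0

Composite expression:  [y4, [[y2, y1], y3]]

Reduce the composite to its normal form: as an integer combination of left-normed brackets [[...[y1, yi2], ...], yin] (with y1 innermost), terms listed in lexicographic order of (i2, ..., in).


[[[y1, y2], y3], y4]

In the tensor algebra, words opening y1 carry the y1-anchored form.
Composite bracket: [y4, [[y2, y1], y3]]
The bracket unfolds into 8 signed words via [a, b] = ab - ba (2^3 = 8).
Collect the words opening with y1:
  the word y1y2y3y4 carries sign +1 and contributes +[[[y1, y2], y3], y4]


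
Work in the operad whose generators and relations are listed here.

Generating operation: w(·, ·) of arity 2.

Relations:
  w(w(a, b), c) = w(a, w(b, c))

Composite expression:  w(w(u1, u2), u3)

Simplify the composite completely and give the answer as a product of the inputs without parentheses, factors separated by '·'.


u1 · u2 · u3

All parenthesizations of w agree; list the u-inputs left to right.
w(u1, u2) reduces to u1 · u2
w(w(u1, u2), u3) reduces to u1 · u2 · u3


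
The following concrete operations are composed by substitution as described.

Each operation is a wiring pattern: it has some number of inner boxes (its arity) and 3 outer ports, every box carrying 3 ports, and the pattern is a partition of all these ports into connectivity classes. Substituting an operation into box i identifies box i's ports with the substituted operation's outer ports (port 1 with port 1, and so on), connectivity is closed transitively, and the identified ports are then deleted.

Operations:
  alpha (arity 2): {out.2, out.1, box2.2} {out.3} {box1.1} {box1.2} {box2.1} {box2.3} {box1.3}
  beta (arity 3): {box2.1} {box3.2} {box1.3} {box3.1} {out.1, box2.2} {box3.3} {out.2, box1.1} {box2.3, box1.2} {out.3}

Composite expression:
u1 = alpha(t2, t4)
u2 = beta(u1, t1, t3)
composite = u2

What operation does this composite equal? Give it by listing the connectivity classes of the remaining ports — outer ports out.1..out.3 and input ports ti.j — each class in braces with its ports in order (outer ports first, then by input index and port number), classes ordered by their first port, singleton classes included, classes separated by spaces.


Two ports join when wires chain via beta-identified ports.
through alpha, on inputs (t2, t4): {out.1, out.2, t4.2} {out.3} {t2.1} {t2.2} {t2.3} {t4.1} {t4.3} (out.j = stage outer ports)
through beta, on inputs (t2, t4, t1, t3): {out.1, t1.2} {out.2, t1.3, t4.2} {out.3} {t1.1} {t2.1} {t2.2} {t2.3} {t3.1} {t3.2} {t3.3} {t4.1} {t4.3} (out.j = stage outer ports)

{out.1, t1.2} {out.2, t1.3, t4.2} {out.3} {t1.1} {t2.1} {t2.2} {t2.3} {t3.1} {t3.2} {t3.3} {t4.1} {t4.3}


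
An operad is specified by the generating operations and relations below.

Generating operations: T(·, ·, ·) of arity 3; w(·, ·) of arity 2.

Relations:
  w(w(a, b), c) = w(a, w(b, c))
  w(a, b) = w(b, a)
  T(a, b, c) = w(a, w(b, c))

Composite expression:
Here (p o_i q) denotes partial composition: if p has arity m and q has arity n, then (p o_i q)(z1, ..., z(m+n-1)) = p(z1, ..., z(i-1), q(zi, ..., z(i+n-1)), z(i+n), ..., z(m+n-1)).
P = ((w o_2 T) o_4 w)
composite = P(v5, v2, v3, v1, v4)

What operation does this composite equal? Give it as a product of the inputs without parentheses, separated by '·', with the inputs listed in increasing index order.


Both nesting and order wash out for w; what remains is which v's occur.
w(v1, v4) linearizes to v1 · v4
T(v2, v3, w(v1, v4)) linearizes to v2 · v3 · v1 · v4
w(v5, T(v2, v3, w(v1, v4))) linearizes to v5 · v2 · v3 · v1 · v4
sorting the factors by input index: v1 · v2 · v3 · v4 · v5

v1 · v2 · v3 · v4 · v5


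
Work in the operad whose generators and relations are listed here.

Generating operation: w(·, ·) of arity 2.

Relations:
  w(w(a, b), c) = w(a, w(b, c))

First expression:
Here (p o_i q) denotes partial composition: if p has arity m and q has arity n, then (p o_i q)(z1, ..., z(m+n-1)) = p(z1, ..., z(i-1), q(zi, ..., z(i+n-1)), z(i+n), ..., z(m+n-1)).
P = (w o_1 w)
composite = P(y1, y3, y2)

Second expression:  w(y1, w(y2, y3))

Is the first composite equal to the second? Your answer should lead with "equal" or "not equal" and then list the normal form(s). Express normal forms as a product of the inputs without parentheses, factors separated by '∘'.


not equal; the first gives y1 ∘ y3 ∘ y2 and the second y1 ∘ y2 ∘ y3

The first composite normalizes to y1 ∘ y3 ∘ y2
The second composite normalizes to y1 ∘ y2 ∘ y3
The normal forms differ: not equal.


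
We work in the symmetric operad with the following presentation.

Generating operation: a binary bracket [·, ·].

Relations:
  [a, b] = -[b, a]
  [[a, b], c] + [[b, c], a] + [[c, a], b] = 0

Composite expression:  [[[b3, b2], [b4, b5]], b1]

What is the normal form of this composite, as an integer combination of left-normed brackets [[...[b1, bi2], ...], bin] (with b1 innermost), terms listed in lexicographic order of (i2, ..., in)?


Expand each bracket as ab - ba; the b1-initial words give the coefficients.
Composite bracket: [[[b3, b2], [b4, b5]], b1]
Full expansion: 16 signed words from ab - ba (2^4 = 16).
Only words starting with b1 matter:
  sign of b1b2b3b4b5 is +1, so it contributes +[[[[b1, b2], b3], b4], b5]
  sign of b1b2b3b5b4 is -1, so it contributes -[[[[b1, b2], b3], b5], b4]
  sign of b1b3b2b4b5 is -1, so it contributes -[[[[b1, b3], b2], b4], b5]
  sign of b1b3b2b5b4 is +1, so it contributes +[[[[b1, b3], b2], b5], b4]
  sign of b1b4b5b2b3 is -1, so it contributes -[[[[b1, b4], b5], b2], b3]
  sign of b1b4b5b3b2 is +1, so it contributes +[[[[b1, b4], b5], b3], b2]
  sign of b1b5b4b2b3 is +1, so it contributes +[[[[b1, b5], b4], b2], b3]
  sign of b1b5b4b3b2 is -1, so it contributes -[[[[b1, b5], b4], b3], b2]

[[[[b1, b2], b3], b4], b5] - [[[[b1, b2], b3], b5], b4] - [[[[b1, b3], b2], b4], b5] + [[[[b1, b3], b2], b5], b4] - [[[[b1, b4], b5], b2], b3] + [[[[b1, b4], b5], b3], b2] + [[[[b1, b5], b4], b2], b3] - [[[[b1, b5], b4], b3], b2]


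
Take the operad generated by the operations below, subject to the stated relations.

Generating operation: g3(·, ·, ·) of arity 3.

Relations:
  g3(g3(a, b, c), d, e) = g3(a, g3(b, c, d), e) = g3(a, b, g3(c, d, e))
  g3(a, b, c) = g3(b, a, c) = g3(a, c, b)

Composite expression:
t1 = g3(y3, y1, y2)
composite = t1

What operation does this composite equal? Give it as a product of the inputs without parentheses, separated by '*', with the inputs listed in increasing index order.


y1 * y2 * y3

Reordering under g3 is free, so list the y-inputs canonically.
g3(y3, y1, y2) reduces to y3 * y1 * y2
sorting the factors by input index: y1 * y2 * y3


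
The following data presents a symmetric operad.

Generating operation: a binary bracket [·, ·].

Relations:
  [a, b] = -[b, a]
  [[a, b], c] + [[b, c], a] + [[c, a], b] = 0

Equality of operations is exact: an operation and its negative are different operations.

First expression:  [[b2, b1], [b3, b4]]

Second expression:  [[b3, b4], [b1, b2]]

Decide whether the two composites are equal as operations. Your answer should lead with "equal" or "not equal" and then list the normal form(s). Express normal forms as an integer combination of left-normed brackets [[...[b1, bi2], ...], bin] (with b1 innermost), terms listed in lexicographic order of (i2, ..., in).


equal; both compose to -[[[b1, b2], b3], b4] + [[[b1, b2], b4], b3]


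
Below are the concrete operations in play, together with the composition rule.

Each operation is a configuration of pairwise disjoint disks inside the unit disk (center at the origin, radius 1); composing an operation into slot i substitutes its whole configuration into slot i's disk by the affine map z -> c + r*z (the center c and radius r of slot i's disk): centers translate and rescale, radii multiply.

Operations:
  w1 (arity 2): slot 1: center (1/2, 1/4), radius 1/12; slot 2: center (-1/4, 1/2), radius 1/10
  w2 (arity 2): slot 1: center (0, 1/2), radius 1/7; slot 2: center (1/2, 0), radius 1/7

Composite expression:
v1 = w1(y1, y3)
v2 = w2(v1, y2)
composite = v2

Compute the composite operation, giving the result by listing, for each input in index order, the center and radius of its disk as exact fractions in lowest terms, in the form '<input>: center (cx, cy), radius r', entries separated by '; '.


y1: center (1/14, 15/28), radius 1/84; y2: center (1/2, 0), radius 1/7; y3: center (-1/28, 4/7), radius 1/70

Each y-disk chains the slot maps above it in w2; radii multiply.
tracing y1 down its 2-map path: center (1/14, 15/28), radius 1/84
tracing y3 down its 2-map path: center (-1/28, 4/7), radius 1/70
tracing y2 down its 1-map path: center (1/2, 0), radius 1/7


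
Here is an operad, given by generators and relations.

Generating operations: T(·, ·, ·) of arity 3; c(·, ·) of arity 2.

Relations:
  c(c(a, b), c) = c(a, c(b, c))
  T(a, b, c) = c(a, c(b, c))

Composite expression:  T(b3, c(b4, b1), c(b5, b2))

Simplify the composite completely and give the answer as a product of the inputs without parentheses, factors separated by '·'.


All parenthesizations of T agree; list the b-inputs left to right.
c(b4, b1) linearizes to b4 · b1
c(b5, b2) linearizes to b5 · b2
T(b3, c(b4, b1), c(b5, b2)) linearizes to b3 · b4 · b1 · b5 · b2

b3 · b4 · b1 · b5 · b2


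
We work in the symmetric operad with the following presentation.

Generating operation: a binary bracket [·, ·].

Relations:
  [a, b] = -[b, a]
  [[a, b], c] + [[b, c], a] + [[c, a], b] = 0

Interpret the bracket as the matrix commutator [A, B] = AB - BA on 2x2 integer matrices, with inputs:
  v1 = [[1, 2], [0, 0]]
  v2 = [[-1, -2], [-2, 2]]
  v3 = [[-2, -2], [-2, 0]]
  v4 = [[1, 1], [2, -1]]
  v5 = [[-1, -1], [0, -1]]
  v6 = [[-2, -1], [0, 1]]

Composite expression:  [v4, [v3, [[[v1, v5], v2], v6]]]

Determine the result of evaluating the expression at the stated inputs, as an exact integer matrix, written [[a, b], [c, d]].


[v1, v5] = [[0, -1], [0, 0]]
[[v1, v5], v2] = [[2, -3], [0, -2]]
[[[v1, v5], v2], v6] = [[0, -13], [0, 0]]
[v3, [[[v1, v5], v2], v6]] = [[-26, 26], [0, 26]]
[v4, [v3, [[[v1, v5], v2], v6]]] = [[-52, 104], [-104, 52]]

[[-52, 104], [-104, 52]]


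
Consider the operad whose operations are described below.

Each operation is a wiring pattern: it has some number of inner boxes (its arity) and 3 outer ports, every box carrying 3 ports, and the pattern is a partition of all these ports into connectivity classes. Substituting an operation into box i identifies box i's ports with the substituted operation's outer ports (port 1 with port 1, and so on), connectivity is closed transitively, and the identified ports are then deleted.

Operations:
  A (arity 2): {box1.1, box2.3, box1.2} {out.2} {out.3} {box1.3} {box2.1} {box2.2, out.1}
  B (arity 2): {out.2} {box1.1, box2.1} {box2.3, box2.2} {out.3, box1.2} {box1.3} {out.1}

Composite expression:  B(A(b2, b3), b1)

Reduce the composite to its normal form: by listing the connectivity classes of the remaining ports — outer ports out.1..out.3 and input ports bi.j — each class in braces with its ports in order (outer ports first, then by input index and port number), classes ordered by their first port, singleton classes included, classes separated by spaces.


After gluing at B, chains via deleted ports link the b-ports.
A over (b2, b3) gives {out.1, b3.2} {out.2} {out.3} {b2.1, b2.2, b3.3} {b2.3} {b3.1}, out.j being that stage's outer ports
B over (b2, b3, b1) gives {out.1} {out.2} {out.3} {b1.1, b3.2} {b1.2, b1.3} {b2.1, b2.2, b3.3} {b2.3} {b3.1}, out.j being that stage's outer ports

{out.1} {out.2} {out.3} {b1.1, b3.2} {b1.2, b1.3} {b2.1, b2.2, b3.3} {b2.3} {b3.1}


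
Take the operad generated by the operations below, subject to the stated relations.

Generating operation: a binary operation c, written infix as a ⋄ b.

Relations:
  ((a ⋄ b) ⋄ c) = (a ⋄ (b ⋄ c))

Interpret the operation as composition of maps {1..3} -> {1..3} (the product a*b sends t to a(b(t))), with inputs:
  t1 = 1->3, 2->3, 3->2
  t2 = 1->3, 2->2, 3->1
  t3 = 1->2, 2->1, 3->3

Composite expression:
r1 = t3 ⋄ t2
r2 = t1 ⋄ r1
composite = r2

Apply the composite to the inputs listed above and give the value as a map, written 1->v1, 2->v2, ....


1->2, 2->3, 3->3


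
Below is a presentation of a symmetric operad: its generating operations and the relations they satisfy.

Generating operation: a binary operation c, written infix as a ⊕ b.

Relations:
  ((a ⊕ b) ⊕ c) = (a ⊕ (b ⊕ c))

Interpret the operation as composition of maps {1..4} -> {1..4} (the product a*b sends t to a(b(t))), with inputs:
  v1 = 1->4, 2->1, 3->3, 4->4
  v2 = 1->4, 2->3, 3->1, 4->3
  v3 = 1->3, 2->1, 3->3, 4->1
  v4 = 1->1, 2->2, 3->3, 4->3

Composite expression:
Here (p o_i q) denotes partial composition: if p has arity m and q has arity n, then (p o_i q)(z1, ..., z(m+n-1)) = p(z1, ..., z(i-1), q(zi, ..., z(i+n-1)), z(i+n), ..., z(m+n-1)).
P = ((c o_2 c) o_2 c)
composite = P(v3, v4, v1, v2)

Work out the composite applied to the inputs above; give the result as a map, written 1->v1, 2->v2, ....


(v4 ⊕ v1) = 1->3, 2->1, 3->3, 4->3
((v4 ⊕ v1) ⊕ v2) = 1->3, 2->3, 3->3, 4->3
(v3 ⊕ ((v4 ⊕ v1) ⊕ v2)) = 1->3, 2->3, 3->3, 4->3

1->3, 2->3, 3->3, 4->3


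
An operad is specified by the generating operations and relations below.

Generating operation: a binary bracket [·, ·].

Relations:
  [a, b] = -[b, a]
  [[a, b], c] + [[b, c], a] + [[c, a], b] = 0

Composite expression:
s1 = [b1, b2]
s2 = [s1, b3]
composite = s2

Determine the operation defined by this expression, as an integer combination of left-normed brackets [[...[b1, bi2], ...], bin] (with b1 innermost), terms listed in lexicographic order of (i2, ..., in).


[[b1, b2], b3]

Expand each bracket as ab - ba; the b1-initial words give the coefficients.
Composite bracket: [[b1, b2], b3]
Full expansion: 4 signed words from ab - ba (2^2 = 4).
Only words starting with b1 matter:
  word b1b2b3 has sign +1, contributing +[[b1, b2], b3]


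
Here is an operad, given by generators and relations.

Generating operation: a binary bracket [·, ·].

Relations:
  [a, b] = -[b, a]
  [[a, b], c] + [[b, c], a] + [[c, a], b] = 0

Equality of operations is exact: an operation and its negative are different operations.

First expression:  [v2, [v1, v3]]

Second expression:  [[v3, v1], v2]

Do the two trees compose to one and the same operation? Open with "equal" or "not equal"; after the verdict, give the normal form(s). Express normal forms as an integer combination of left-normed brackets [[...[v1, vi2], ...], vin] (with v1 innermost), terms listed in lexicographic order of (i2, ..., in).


The first composite normalizes to -[[v1, v3], v2]
The second composite normalizes to -[[v1, v3], v2]
Both agree, so they are equal.

equal; the common form is -[[v1, v3], v2]


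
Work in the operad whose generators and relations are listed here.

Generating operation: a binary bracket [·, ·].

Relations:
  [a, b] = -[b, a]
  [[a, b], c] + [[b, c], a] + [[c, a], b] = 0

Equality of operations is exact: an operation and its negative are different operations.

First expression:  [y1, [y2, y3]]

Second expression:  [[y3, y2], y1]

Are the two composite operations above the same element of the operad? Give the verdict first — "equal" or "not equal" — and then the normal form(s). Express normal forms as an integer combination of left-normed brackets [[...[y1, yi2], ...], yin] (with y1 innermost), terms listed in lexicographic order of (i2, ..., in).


In normal form, the first expression is [[y1, y2], y3] - [[y1, y3], y2]
In normal form, the second expression is [[y1, y2], y3] - [[y1, y3], y2]
Identical normal forms: equal.

equal — both sides give [[y1, y2], y3] - [[y1, y3], y2]


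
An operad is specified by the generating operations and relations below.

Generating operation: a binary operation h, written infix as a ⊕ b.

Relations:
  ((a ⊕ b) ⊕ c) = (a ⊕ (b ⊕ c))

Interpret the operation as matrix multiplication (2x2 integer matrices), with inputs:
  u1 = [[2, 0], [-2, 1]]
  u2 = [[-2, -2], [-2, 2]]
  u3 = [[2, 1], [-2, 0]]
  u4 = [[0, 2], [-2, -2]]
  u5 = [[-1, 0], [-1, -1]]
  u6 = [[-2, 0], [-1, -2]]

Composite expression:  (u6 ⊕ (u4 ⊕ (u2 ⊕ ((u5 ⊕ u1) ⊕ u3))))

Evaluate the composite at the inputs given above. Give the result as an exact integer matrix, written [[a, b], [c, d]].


[[-48, -16], [40, 24]]

(u5 ⊕ u1) = [[-2, 0], [0, -1]]
((u5 ⊕ u1) ⊕ u3) = [[-4, -2], [2, 0]]
(u2 ⊕ ((u5 ⊕ u1) ⊕ u3)) = [[4, 4], [12, 4]]
(u4 ⊕ (u2 ⊕ ((u5 ⊕ u1) ⊕ u3))) = [[24, 8], [-32, -16]]
(u6 ⊕ (u4 ⊕ (u2 ⊕ ((u5 ⊕ u1) ⊕ u3)))) = [[-48, -16], [40, 24]]


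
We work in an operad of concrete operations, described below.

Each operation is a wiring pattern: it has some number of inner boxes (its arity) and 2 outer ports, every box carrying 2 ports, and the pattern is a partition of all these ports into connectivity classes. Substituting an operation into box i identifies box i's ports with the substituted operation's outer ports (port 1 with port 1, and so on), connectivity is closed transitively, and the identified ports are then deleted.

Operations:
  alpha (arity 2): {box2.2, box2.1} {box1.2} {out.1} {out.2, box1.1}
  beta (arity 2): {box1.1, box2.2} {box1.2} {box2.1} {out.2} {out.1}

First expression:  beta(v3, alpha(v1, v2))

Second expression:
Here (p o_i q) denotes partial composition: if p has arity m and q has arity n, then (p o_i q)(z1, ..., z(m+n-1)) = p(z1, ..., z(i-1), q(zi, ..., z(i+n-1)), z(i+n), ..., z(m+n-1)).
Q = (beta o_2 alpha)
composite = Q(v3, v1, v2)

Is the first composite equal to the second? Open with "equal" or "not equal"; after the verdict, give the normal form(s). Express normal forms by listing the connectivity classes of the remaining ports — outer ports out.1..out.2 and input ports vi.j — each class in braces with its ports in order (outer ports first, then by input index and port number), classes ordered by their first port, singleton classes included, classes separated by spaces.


equal; the common form is {out.1} {out.2} {v1.1, v3.1} {v1.2} {v2.1, v2.2} {v3.2}

Reducing the first expression gives {out.1} {out.2} {v1.1, v3.1} {v1.2} {v2.1, v2.2} {v3.2}
Reducing the second expression gives {out.1} {out.2} {v1.1, v3.1} {v1.2} {v2.1, v2.2} {v3.2}
Same normal form: equal.


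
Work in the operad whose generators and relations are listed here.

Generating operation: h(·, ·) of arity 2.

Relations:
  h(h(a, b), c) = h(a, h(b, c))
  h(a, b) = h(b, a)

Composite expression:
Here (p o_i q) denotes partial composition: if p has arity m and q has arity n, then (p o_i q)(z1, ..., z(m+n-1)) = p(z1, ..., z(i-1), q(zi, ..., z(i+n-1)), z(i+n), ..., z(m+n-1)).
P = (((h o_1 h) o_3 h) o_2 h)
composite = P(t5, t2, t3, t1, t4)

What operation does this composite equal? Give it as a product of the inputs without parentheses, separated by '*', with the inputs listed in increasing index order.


t1 * t2 * t3 * t4 * t5

Both nesting and order wash out for h; what remains is which t's occur.
h(t2, t3) linearizes to t2 * t3
h(t5, h(t2, t3)) linearizes to t5 * t2 * t3
h(t1, t4) linearizes to t1 * t4
h(h(t5, h(t2, t3)), h(t1, t4)) linearizes to t5 * t2 * t3 * t1 * t4
commutativity sorts the factors: t1 * t2 * t3 * t4 * t5


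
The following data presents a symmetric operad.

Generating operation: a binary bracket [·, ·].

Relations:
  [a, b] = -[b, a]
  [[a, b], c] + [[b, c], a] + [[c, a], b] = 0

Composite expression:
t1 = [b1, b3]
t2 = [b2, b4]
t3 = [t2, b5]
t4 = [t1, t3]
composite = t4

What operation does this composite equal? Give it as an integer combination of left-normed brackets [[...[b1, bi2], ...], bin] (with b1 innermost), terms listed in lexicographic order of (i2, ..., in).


Left-normed coefficients sit on the b1-initial expansion words.
Composite bracket: [[b1, b3], [[b2, b4], b5]]
Full expansion: 16 signed words from ab - ba (2^4 = 16).
Words beginning with b1 determine it all:
  from b1b3b2b4b5, sign +1: term +[[[[b1, b3], b2], b4], b5]
  from b1b3b4b2b5, sign -1: term -[[[[b1, b3], b4], b2], b5]
  from b1b3b5b2b4, sign -1: term -[[[[b1, b3], b5], b2], b4]
  from b1b3b5b4b2, sign +1: term +[[[[b1, b3], b5], b4], b2]

[[[[b1, b3], b2], b4], b5] - [[[[b1, b3], b4], b2], b5] - [[[[b1, b3], b5], b2], b4] + [[[[b1, b3], b5], b4], b2]


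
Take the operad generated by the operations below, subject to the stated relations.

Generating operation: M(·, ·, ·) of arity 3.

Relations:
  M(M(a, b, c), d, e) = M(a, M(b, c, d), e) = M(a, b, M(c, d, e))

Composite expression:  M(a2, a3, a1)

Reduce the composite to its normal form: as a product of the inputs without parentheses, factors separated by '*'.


a2 * a3 * a1

Key point: M is associative — brackets drop, the a-order remains.
M(a2, a3, a1) linearizes to a2 * a3 * a1


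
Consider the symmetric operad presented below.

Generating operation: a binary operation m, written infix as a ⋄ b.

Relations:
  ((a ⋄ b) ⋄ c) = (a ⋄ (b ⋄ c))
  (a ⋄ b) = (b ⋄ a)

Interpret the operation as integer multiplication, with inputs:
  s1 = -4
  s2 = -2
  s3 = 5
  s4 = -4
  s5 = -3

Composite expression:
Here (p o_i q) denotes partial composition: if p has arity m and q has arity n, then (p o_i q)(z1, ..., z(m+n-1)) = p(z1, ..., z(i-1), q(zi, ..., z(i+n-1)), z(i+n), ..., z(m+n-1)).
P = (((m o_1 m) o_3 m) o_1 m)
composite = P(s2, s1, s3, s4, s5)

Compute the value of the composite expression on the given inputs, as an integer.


480


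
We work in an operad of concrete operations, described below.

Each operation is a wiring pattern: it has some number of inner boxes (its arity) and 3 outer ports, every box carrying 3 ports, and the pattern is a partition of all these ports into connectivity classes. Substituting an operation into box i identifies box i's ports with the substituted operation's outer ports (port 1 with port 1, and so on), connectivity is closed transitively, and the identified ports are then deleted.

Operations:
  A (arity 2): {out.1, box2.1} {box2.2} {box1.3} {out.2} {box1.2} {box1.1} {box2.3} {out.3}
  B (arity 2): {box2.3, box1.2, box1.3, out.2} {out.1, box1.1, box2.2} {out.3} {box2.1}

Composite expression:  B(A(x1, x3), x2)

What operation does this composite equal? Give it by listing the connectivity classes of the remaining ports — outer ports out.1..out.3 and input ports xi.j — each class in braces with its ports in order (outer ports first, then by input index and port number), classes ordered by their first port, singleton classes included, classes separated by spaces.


{out.1, x2.2, x3.1} {out.2, x2.3} {out.3} {x1.1} {x1.2} {x1.3} {x2.1} {x3.2} {x3.3}

Substituting into B glues patterns; closure does the rest.
stage A: inputs (x1, x3), connectivity {out.1, x3.1} {out.2} {out.3} {x1.1} {x1.2} {x1.3} {x3.2} {x3.3}, out.j its boundary
stage B: inputs (x1, x3, x2), connectivity {out.1, x2.2, x3.1} {out.2, x2.3} {out.3} {x1.1} {x1.2} {x1.3} {x2.1} {x3.2} {x3.3}, out.j its boundary


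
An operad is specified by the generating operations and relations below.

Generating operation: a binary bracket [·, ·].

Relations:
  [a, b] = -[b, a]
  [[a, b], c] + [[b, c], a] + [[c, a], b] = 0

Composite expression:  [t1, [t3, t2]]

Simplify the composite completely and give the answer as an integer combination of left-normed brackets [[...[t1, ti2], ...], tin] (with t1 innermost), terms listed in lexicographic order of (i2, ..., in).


-[[t1, t2], t3] + [[t1, t3], t2]

Antisymmetry and Jacobi reduce to t1-anchored left-normed brackets.
Composite bracket: [t1, [t3, t2]]
The bracket unfolds into 4 signed words via [a, b] = ab - ba (2^2 = 4).
Words beginning with t1 determine it all:
  sign of t1t2t3 is -1, so it contributes -[[t1, t2], t3]
  sign of t1t3t2 is +1, so it contributes +[[t1, t3], t2]


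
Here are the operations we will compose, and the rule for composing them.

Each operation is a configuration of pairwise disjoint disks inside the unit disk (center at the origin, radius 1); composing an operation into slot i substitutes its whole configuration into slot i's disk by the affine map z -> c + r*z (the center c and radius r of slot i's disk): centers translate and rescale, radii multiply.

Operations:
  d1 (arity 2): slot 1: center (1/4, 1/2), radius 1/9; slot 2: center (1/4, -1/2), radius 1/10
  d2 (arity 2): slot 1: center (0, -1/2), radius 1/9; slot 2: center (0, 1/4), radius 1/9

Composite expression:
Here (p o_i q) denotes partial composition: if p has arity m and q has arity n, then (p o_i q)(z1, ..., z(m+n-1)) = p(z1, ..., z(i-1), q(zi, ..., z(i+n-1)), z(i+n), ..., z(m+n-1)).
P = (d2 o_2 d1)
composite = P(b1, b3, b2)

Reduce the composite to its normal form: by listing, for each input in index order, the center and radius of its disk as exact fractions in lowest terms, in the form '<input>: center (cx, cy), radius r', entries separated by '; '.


b1: center (0, -1/2), radius 1/9; b2: center (1/36, 7/36), radius 1/90; b3: center (1/36, 11/36), radius 1/81

Follow each b-input down from d2: c' goes to c + r*c', radius to r*r'.
input b1: composing its 1 substitution step yields center (0, -1/2), radius 1/9
input b3: composing its 2 substitution steps yields center (1/36, 11/36), radius 1/81
input b2: composing its 2 substitution steps yields center (1/36, 7/36), radius 1/90


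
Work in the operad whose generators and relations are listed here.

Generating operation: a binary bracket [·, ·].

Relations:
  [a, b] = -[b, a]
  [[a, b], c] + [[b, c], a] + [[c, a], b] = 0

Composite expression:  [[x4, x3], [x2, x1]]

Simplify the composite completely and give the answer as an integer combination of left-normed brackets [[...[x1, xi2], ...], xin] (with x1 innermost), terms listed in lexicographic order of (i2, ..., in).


-[[[x1, x2], x3], x4] + [[[x1, x2], x4], x3]


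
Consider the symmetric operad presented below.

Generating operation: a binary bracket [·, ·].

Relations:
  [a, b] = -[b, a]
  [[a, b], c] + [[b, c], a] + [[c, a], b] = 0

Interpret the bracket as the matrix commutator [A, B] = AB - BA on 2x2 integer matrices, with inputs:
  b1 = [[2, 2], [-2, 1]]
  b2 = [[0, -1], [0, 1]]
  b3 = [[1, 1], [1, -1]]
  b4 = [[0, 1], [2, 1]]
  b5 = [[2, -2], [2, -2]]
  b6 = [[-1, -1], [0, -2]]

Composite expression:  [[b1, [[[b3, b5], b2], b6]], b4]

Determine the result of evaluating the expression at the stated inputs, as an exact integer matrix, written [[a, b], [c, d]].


[[32, 80], [-128, -32]]

[b3, b5] = [[4, -8], [0, -4]]
[[b3, b5], b2] = [[0, -16], [0, 0]]
[[[b3, b5], b2], b6] = [[0, 16], [0, 0]]
[b1, [[[b3, b5], b2], b6]] = [[32, 16], [0, -32]]
[[b1, [[[b3, b5], b2], b6]], b4] = [[32, 80], [-128, -32]]
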